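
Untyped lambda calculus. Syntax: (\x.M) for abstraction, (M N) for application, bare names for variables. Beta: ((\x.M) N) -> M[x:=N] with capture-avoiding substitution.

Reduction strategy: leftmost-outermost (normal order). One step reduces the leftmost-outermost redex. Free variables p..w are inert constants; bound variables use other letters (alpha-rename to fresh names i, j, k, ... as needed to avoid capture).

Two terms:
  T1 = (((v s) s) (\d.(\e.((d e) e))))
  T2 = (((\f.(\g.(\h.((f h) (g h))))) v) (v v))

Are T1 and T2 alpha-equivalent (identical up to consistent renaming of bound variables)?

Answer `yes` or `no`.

Term 1: (((v s) s) (\d.(\e.((d e) e))))
Term 2: (((\f.(\g.(\h.((f h) (g h))))) v) (v v))
Alpha-equivalence: compare structure up to binder renaming.
Result: False

Answer: no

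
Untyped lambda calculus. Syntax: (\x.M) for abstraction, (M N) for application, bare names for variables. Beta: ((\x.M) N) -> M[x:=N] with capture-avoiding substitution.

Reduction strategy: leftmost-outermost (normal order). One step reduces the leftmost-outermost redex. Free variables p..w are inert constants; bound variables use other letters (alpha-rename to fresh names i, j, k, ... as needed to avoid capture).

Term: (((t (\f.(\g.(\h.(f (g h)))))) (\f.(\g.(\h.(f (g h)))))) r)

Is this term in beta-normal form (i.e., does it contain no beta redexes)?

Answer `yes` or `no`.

Answer: yes

Derivation:
Term: (((t (\f.(\g.(\h.(f (g h)))))) (\f.(\g.(\h.(f (g h)))))) r)
No beta redexes found.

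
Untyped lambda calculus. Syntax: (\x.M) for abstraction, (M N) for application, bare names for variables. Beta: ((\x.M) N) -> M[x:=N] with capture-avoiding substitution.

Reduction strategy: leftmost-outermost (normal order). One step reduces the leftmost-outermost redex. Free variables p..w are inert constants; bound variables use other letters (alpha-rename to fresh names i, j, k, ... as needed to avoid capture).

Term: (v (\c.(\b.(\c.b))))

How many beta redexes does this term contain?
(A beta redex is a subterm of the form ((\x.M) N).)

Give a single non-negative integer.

Answer: 0

Derivation:
Term: (v (\c.(\b.(\c.b))))
  (no redexes)
Total redexes: 0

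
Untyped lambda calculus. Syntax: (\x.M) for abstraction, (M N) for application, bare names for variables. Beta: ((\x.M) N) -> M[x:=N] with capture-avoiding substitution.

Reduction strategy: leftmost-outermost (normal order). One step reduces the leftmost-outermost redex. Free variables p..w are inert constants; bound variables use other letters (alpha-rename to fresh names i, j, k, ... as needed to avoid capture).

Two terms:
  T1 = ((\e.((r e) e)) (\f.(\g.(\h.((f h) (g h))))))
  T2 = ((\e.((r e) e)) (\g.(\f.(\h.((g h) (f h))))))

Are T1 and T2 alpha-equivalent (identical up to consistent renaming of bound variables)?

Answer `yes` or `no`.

Answer: yes

Derivation:
Term 1: ((\e.((r e) e)) (\f.(\g.(\h.((f h) (g h))))))
Term 2: ((\e.((r e) e)) (\g.(\f.(\h.((g h) (f h))))))
Alpha-equivalence: compare structure up to binder renaming.
Result: True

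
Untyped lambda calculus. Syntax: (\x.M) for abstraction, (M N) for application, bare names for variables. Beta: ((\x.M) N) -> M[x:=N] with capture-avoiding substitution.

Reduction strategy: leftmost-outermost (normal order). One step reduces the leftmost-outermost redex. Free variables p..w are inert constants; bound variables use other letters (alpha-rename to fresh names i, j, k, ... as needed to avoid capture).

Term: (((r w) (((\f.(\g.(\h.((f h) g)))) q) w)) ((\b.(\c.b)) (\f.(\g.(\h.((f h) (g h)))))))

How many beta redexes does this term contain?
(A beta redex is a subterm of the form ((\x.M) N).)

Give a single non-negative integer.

Term: (((r w) (((\f.(\g.(\h.((f h) g)))) q) w)) ((\b.(\c.b)) (\f.(\g.(\h.((f h) (g h)))))))
  Redex: ((\f.(\g.(\h.((f h) g)))) q)
  Redex: ((\b.(\c.b)) (\f.(\g.(\h.((f h) (g h))))))
Total redexes: 2

Answer: 2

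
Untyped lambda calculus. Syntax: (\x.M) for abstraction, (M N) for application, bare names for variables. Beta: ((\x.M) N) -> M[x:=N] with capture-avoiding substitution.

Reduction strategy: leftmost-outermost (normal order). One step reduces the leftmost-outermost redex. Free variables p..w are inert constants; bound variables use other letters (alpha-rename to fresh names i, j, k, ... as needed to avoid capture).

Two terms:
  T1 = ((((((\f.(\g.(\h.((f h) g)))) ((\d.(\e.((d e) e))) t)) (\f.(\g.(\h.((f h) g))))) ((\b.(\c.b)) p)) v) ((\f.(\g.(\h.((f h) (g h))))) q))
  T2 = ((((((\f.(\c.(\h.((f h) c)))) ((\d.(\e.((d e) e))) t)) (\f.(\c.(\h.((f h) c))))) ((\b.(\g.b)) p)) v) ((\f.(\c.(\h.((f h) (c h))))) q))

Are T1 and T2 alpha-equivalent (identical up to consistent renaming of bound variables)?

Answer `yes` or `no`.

Term 1: ((((((\f.(\g.(\h.((f h) g)))) ((\d.(\e.((d e) e))) t)) (\f.(\g.(\h.((f h) g))))) ((\b.(\c.b)) p)) v) ((\f.(\g.(\h.((f h) (g h))))) q))
Term 2: ((((((\f.(\c.(\h.((f h) c)))) ((\d.(\e.((d e) e))) t)) (\f.(\c.(\h.((f h) c))))) ((\b.(\g.b)) p)) v) ((\f.(\c.(\h.((f h) (c h))))) q))
Alpha-equivalence: compare structure up to binder renaming.
Result: True

Answer: yes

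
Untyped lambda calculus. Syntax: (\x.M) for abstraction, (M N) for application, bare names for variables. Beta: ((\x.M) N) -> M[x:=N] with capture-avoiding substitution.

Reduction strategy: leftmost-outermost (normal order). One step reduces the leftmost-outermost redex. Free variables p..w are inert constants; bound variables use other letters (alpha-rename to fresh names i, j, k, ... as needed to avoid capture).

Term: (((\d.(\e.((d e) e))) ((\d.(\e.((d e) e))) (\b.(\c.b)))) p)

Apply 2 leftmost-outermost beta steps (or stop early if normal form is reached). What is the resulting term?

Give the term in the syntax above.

Step 0: (((\d.(\e.((d e) e))) ((\d.(\e.((d e) e))) (\b.(\c.b)))) p)
Step 1: ((\e.((((\d.(\e.((d e) e))) (\b.(\c.b))) e) e)) p)
Step 2: ((((\d.(\e.((d e) e))) (\b.(\c.b))) p) p)

Answer: ((((\d.(\e.((d e) e))) (\b.(\c.b))) p) p)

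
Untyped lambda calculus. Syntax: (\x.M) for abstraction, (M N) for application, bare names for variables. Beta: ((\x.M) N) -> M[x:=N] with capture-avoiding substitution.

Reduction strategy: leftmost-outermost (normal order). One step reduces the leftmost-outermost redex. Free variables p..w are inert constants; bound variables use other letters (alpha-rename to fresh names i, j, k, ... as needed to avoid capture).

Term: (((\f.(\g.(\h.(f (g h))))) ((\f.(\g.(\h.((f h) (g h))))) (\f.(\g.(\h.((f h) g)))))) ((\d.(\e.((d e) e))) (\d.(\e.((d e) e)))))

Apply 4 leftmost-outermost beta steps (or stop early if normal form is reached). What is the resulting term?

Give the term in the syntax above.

Step 0: (((\f.(\g.(\h.(f (g h))))) ((\f.(\g.(\h.((f h) (g h))))) (\f.(\g.(\h.((f h) g)))))) ((\d.(\e.((d e) e))) (\d.(\e.((d e) e)))))
Step 1: ((\g.(\h.(((\f.(\g.(\h.((f h) (g h))))) (\f.(\g.(\h.((f h) g))))) (g h)))) ((\d.(\e.((d e) e))) (\d.(\e.((d e) e)))))
Step 2: (\h.(((\f.(\g.(\h.((f h) (g h))))) (\f.(\g.(\h.((f h) g))))) (((\d.(\e.((d e) e))) (\d.(\e.((d e) e)))) h)))
Step 3: (\h.((\g.(\h.(((\f.(\g.(\h.((f h) g)))) h) (g h)))) (((\d.(\e.((d e) e))) (\d.(\e.((d e) e)))) h)))
Step 4: (\h.(\i.(((\f.(\g.(\h.((f h) g)))) i) ((((\d.(\e.((d e) e))) (\d.(\e.((d e) e)))) h) i))))

Answer: (\h.(\i.(((\f.(\g.(\h.((f h) g)))) i) ((((\d.(\e.((d e) e))) (\d.(\e.((d e) e)))) h) i))))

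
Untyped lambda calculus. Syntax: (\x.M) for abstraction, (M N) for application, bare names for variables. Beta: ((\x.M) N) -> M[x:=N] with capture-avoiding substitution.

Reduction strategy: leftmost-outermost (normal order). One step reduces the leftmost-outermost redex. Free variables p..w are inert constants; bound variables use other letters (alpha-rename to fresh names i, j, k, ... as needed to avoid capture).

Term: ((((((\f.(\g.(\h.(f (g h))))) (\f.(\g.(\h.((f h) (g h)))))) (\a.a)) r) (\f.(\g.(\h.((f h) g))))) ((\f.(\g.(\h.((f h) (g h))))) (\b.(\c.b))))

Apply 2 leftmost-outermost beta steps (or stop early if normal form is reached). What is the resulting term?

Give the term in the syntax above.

Step 0: ((((((\f.(\g.(\h.(f (g h))))) (\f.(\g.(\h.((f h) (g h)))))) (\a.a)) r) (\f.(\g.(\h.((f h) g))))) ((\f.(\g.(\h.((f h) (g h))))) (\b.(\c.b))))
Step 1: (((((\g.(\h.((\f.(\g.(\h.((f h) (g h))))) (g h)))) (\a.a)) r) (\f.(\g.(\h.((f h) g))))) ((\f.(\g.(\h.((f h) (g h))))) (\b.(\c.b))))
Step 2: ((((\h.((\f.(\g.(\h.((f h) (g h))))) ((\a.a) h))) r) (\f.(\g.(\h.((f h) g))))) ((\f.(\g.(\h.((f h) (g h))))) (\b.(\c.b))))

Answer: ((((\h.((\f.(\g.(\h.((f h) (g h))))) ((\a.a) h))) r) (\f.(\g.(\h.((f h) g))))) ((\f.(\g.(\h.((f h) (g h))))) (\b.(\c.b))))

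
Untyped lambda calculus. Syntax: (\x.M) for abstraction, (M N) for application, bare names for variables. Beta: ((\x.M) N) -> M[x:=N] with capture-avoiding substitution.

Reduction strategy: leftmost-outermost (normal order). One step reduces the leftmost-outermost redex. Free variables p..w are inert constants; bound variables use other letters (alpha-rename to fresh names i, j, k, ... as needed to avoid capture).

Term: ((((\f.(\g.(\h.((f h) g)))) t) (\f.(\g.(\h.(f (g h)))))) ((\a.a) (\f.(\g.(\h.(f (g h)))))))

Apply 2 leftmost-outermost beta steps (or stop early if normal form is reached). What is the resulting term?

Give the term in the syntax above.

Step 0: ((((\f.(\g.(\h.((f h) g)))) t) (\f.(\g.(\h.(f (g h)))))) ((\a.a) (\f.(\g.(\h.(f (g h)))))))
Step 1: (((\g.(\h.((t h) g))) (\f.(\g.(\h.(f (g h)))))) ((\a.a) (\f.(\g.(\h.(f (g h)))))))
Step 2: ((\h.((t h) (\f.(\g.(\h.(f (g h))))))) ((\a.a) (\f.(\g.(\h.(f (g h)))))))

Answer: ((\h.((t h) (\f.(\g.(\h.(f (g h))))))) ((\a.a) (\f.(\g.(\h.(f (g h)))))))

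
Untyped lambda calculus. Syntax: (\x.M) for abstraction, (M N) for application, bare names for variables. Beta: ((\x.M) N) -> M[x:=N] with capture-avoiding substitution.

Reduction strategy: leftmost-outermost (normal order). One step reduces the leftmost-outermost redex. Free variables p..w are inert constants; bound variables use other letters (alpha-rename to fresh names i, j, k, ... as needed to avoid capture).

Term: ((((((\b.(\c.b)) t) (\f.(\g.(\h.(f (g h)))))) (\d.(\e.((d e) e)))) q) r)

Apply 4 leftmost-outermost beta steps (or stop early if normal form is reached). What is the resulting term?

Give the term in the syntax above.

Answer: (((t (\d.(\e.((d e) e)))) q) r)

Derivation:
Step 0: ((((((\b.(\c.b)) t) (\f.(\g.(\h.(f (g h)))))) (\d.(\e.((d e) e)))) q) r)
Step 1: (((((\c.t) (\f.(\g.(\h.(f (g h)))))) (\d.(\e.((d e) e)))) q) r)
Step 2: (((t (\d.(\e.((d e) e)))) q) r)
Step 3: (normal form reached)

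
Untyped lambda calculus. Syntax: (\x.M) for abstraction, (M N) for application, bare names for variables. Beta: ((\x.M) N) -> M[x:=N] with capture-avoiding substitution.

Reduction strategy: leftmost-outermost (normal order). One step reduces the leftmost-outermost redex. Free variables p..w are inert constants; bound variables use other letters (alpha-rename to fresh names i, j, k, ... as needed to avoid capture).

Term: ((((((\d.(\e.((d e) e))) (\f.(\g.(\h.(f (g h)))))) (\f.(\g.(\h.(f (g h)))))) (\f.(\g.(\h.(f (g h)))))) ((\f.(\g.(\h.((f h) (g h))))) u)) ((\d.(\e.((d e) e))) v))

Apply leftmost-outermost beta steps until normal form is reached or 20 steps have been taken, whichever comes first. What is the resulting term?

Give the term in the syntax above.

Answer: (\h.(\g.(\i.(((u h) ((v h) h)) (g i)))))

Derivation:
Step 0: ((((((\d.(\e.((d e) e))) (\f.(\g.(\h.(f (g h)))))) (\f.(\g.(\h.(f (g h)))))) (\f.(\g.(\h.(f (g h)))))) ((\f.(\g.(\h.((f h) (g h))))) u)) ((\d.(\e.((d e) e))) v))
Step 1: (((((\e.(((\f.(\g.(\h.(f (g h))))) e) e)) (\f.(\g.(\h.(f (g h)))))) (\f.(\g.(\h.(f (g h)))))) ((\f.(\g.(\h.((f h) (g h))))) u)) ((\d.(\e.((d e) e))) v))
Step 2: ((((((\f.(\g.(\h.(f (g h))))) (\f.(\g.(\h.(f (g h)))))) (\f.(\g.(\h.(f (g h)))))) (\f.(\g.(\h.(f (g h)))))) ((\f.(\g.(\h.((f h) (g h))))) u)) ((\d.(\e.((d e) e))) v))
Step 3: (((((\g.(\h.((\f.(\g.(\h.(f (g h))))) (g h)))) (\f.(\g.(\h.(f (g h)))))) (\f.(\g.(\h.(f (g h)))))) ((\f.(\g.(\h.((f h) (g h))))) u)) ((\d.(\e.((d e) e))) v))
Step 4: ((((\h.((\f.(\g.(\h.(f (g h))))) ((\f.(\g.(\h.(f (g h))))) h))) (\f.(\g.(\h.(f (g h)))))) ((\f.(\g.(\h.((f h) (g h))))) u)) ((\d.(\e.((d e) e))) v))
Step 5: ((((\f.(\g.(\h.(f (g h))))) ((\f.(\g.(\h.(f (g h))))) (\f.(\g.(\h.(f (g h))))))) ((\f.(\g.(\h.((f h) (g h))))) u)) ((\d.(\e.((d e) e))) v))
Step 6: (((\g.(\h.(((\f.(\g.(\h.(f (g h))))) (\f.(\g.(\h.(f (g h)))))) (g h)))) ((\f.(\g.(\h.((f h) (g h))))) u)) ((\d.(\e.((d e) e))) v))
Step 7: ((\h.(((\f.(\g.(\h.(f (g h))))) (\f.(\g.(\h.(f (g h)))))) (((\f.(\g.(\h.((f h) (g h))))) u) h))) ((\d.(\e.((d e) e))) v))
Step 8: (((\f.(\g.(\h.(f (g h))))) (\f.(\g.(\h.(f (g h)))))) (((\f.(\g.(\h.((f h) (g h))))) u) ((\d.(\e.((d e) e))) v)))
Step 9: ((\g.(\h.((\f.(\g.(\h.(f (g h))))) (g h)))) (((\f.(\g.(\h.((f h) (g h))))) u) ((\d.(\e.((d e) e))) v)))
Step 10: (\h.((\f.(\g.(\h.(f (g h))))) ((((\f.(\g.(\h.((f h) (g h))))) u) ((\d.(\e.((d e) e))) v)) h)))
Step 11: (\h.(\g.(\i.(((((\f.(\g.(\h.((f h) (g h))))) u) ((\d.(\e.((d e) e))) v)) h) (g i)))))
Step 12: (\h.(\g.(\i.((((\g.(\h.((u h) (g h)))) ((\d.(\e.((d e) e))) v)) h) (g i)))))
Step 13: (\h.(\g.(\i.(((\h.((u h) (((\d.(\e.((d e) e))) v) h))) h) (g i)))))
Step 14: (\h.(\g.(\i.(((u h) (((\d.(\e.((d e) e))) v) h)) (g i)))))
Step 15: (\h.(\g.(\i.(((u h) ((\e.((v e) e)) h)) (g i)))))
Step 16: (\h.(\g.(\i.(((u h) ((v h) h)) (g i)))))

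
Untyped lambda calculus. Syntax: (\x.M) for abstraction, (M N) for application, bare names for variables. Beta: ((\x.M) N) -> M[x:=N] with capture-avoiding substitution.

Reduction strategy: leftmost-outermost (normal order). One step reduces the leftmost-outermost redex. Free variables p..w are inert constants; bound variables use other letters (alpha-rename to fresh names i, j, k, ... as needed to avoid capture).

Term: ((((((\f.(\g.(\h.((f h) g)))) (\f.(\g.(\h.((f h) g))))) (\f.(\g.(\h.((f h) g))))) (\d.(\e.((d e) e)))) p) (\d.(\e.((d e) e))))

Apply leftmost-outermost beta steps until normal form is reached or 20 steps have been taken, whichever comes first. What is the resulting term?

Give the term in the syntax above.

Answer: (((p (\f.(\g.(\h.((f h) g))))) (\f.(\g.(\h.((f h) g))))) (\d.(\e.((d e) e))))

Derivation:
Step 0: ((((((\f.(\g.(\h.((f h) g)))) (\f.(\g.(\h.((f h) g))))) (\f.(\g.(\h.((f h) g))))) (\d.(\e.((d e) e)))) p) (\d.(\e.((d e) e))))
Step 1: (((((\g.(\h.(((\f.(\g.(\h.((f h) g)))) h) g))) (\f.(\g.(\h.((f h) g))))) (\d.(\e.((d e) e)))) p) (\d.(\e.((d e) e))))
Step 2: ((((\h.(((\f.(\g.(\h.((f h) g)))) h) (\f.(\g.(\h.((f h) g)))))) (\d.(\e.((d e) e)))) p) (\d.(\e.((d e) e))))
Step 3: (((((\f.(\g.(\h.((f h) g)))) (\d.(\e.((d e) e)))) (\f.(\g.(\h.((f h) g))))) p) (\d.(\e.((d e) e))))
Step 4: ((((\g.(\h.(((\d.(\e.((d e) e))) h) g))) (\f.(\g.(\h.((f h) g))))) p) (\d.(\e.((d e) e))))
Step 5: (((\h.(((\d.(\e.((d e) e))) h) (\f.(\g.(\h.((f h) g)))))) p) (\d.(\e.((d e) e))))
Step 6: ((((\d.(\e.((d e) e))) p) (\f.(\g.(\h.((f h) g))))) (\d.(\e.((d e) e))))
Step 7: (((\e.((p e) e)) (\f.(\g.(\h.((f h) g))))) (\d.(\e.((d e) e))))
Step 8: (((p (\f.(\g.(\h.((f h) g))))) (\f.(\g.(\h.((f h) g))))) (\d.(\e.((d e) e))))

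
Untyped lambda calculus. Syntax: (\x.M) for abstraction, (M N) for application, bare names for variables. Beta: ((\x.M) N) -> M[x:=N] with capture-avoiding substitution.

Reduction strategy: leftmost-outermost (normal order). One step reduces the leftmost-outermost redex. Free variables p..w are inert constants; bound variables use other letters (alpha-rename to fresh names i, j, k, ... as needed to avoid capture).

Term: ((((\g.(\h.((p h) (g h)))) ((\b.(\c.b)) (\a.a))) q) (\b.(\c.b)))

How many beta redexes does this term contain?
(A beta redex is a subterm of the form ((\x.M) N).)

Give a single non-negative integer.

Term: ((((\g.(\h.((p h) (g h)))) ((\b.(\c.b)) (\a.a))) q) (\b.(\c.b)))
  Redex: ((\g.(\h.((p h) (g h)))) ((\b.(\c.b)) (\a.a)))
  Redex: ((\b.(\c.b)) (\a.a))
Total redexes: 2

Answer: 2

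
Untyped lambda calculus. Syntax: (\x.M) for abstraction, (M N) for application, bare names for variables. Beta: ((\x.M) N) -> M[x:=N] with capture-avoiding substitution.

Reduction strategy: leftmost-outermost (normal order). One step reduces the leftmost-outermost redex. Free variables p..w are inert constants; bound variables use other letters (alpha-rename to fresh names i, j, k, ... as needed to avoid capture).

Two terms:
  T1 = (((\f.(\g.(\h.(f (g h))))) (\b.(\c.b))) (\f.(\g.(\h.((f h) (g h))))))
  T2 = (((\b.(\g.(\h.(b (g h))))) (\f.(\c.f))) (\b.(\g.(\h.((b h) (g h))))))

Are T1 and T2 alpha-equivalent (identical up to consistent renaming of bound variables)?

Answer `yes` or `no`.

Answer: yes

Derivation:
Term 1: (((\f.(\g.(\h.(f (g h))))) (\b.(\c.b))) (\f.(\g.(\h.((f h) (g h))))))
Term 2: (((\b.(\g.(\h.(b (g h))))) (\f.(\c.f))) (\b.(\g.(\h.((b h) (g h))))))
Alpha-equivalence: compare structure up to binder renaming.
Result: True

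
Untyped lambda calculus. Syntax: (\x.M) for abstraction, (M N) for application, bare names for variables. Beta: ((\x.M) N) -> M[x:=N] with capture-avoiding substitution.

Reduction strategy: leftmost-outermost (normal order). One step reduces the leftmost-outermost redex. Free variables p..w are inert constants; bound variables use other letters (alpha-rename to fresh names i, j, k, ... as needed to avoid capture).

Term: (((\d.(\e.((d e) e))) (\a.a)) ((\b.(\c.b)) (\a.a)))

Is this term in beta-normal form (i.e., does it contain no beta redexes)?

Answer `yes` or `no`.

Term: (((\d.(\e.((d e) e))) (\a.a)) ((\b.(\c.b)) (\a.a)))
Found 2 beta redex(es).

Answer: no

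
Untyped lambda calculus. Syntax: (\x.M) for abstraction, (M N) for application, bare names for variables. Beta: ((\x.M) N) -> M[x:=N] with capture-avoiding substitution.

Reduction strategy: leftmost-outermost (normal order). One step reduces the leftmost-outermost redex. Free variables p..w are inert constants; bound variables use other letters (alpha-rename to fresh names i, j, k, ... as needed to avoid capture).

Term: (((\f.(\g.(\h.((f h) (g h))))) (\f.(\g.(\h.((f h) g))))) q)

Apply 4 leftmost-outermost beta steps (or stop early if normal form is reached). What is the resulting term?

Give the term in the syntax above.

Answer: (\h.(\i.((h i) (q h))))

Derivation:
Step 0: (((\f.(\g.(\h.((f h) (g h))))) (\f.(\g.(\h.((f h) g))))) q)
Step 1: ((\g.(\h.(((\f.(\g.(\h.((f h) g)))) h) (g h)))) q)
Step 2: (\h.(((\f.(\g.(\h.((f h) g)))) h) (q h)))
Step 3: (\h.((\g.(\i.((h i) g))) (q h)))
Step 4: (\h.(\i.((h i) (q h))))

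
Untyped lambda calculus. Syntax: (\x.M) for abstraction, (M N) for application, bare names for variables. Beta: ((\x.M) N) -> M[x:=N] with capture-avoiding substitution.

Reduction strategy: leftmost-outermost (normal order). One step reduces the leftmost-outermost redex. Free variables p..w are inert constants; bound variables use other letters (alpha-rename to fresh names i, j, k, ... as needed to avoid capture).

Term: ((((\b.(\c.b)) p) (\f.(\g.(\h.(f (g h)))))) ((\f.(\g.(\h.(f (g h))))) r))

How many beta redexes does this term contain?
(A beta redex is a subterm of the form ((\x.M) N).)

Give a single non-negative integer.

Term: ((((\b.(\c.b)) p) (\f.(\g.(\h.(f (g h)))))) ((\f.(\g.(\h.(f (g h))))) r))
  Redex: ((\b.(\c.b)) p)
  Redex: ((\f.(\g.(\h.(f (g h))))) r)
Total redexes: 2

Answer: 2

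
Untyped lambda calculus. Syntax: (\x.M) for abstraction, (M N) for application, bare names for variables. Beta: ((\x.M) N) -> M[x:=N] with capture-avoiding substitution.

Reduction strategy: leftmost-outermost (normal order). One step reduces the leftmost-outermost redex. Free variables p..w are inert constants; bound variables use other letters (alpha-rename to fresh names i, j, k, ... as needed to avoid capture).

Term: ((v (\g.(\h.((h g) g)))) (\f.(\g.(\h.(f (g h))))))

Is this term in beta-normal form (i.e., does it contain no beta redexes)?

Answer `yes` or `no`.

Answer: yes

Derivation:
Term: ((v (\g.(\h.((h g) g)))) (\f.(\g.(\h.(f (g h))))))
No beta redexes found.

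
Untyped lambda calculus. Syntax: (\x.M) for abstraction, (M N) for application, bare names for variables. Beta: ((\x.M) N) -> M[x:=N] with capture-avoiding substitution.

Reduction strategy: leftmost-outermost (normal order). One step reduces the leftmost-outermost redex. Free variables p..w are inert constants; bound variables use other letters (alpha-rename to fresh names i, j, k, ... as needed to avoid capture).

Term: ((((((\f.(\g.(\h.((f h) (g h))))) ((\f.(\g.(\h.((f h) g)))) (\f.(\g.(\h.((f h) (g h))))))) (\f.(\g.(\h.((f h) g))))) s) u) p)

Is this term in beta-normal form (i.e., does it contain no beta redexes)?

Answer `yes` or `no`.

Term: ((((((\f.(\g.(\h.((f h) (g h))))) ((\f.(\g.(\h.((f h) g)))) (\f.(\g.(\h.((f h) (g h))))))) (\f.(\g.(\h.((f h) g))))) s) u) p)
Found 2 beta redex(es).

Answer: no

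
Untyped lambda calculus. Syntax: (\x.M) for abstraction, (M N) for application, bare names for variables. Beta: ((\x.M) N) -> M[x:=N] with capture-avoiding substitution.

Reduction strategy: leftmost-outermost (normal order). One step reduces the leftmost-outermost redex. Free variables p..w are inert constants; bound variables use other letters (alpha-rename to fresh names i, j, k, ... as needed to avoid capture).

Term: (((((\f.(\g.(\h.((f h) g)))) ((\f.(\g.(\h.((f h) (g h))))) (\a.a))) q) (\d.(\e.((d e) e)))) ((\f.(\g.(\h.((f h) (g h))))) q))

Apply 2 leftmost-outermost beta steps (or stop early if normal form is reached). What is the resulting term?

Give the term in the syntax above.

Step 0: (((((\f.(\g.(\h.((f h) g)))) ((\f.(\g.(\h.((f h) (g h))))) (\a.a))) q) (\d.(\e.((d e) e)))) ((\f.(\g.(\h.((f h) (g h))))) q))
Step 1: ((((\g.(\h.((((\f.(\g.(\h.((f h) (g h))))) (\a.a)) h) g))) q) (\d.(\e.((d e) e)))) ((\f.(\g.(\h.((f h) (g h))))) q))
Step 2: (((\h.((((\f.(\g.(\h.((f h) (g h))))) (\a.a)) h) q)) (\d.(\e.((d e) e)))) ((\f.(\g.(\h.((f h) (g h))))) q))

Answer: (((\h.((((\f.(\g.(\h.((f h) (g h))))) (\a.a)) h) q)) (\d.(\e.((d e) e)))) ((\f.(\g.(\h.((f h) (g h))))) q))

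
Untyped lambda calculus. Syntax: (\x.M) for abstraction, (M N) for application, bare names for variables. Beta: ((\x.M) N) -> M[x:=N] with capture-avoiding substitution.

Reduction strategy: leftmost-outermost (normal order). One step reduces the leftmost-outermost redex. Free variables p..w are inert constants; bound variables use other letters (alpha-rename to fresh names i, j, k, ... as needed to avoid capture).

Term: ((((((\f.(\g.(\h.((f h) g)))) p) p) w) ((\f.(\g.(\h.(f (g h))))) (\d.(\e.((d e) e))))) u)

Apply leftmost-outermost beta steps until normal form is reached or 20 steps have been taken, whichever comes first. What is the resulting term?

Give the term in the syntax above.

Step 0: ((((((\f.(\g.(\h.((f h) g)))) p) p) w) ((\f.(\g.(\h.(f (g h))))) (\d.(\e.((d e) e))))) u)
Step 1: (((((\g.(\h.((p h) g))) p) w) ((\f.(\g.(\h.(f (g h))))) (\d.(\e.((d e) e))))) u)
Step 2: ((((\h.((p h) p)) w) ((\f.(\g.(\h.(f (g h))))) (\d.(\e.((d e) e))))) u)
Step 3: ((((p w) p) ((\f.(\g.(\h.(f (g h))))) (\d.(\e.((d e) e))))) u)
Step 4: ((((p w) p) (\g.(\h.((\d.(\e.((d e) e))) (g h))))) u)
Step 5: ((((p w) p) (\g.(\h.(\e.(((g h) e) e))))) u)

Answer: ((((p w) p) (\g.(\h.(\e.(((g h) e) e))))) u)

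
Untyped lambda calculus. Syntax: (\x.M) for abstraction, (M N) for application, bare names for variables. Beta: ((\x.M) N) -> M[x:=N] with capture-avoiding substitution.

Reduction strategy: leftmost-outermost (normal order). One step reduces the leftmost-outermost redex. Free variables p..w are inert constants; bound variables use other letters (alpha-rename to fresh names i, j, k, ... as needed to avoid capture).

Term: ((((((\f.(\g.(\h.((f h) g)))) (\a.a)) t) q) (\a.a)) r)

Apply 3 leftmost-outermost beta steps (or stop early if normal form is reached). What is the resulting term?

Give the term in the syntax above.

Answer: (((((\a.a) q) t) (\a.a)) r)

Derivation:
Step 0: ((((((\f.(\g.(\h.((f h) g)))) (\a.a)) t) q) (\a.a)) r)
Step 1: (((((\g.(\h.(((\a.a) h) g))) t) q) (\a.a)) r)
Step 2: ((((\h.(((\a.a) h) t)) q) (\a.a)) r)
Step 3: (((((\a.a) q) t) (\a.a)) r)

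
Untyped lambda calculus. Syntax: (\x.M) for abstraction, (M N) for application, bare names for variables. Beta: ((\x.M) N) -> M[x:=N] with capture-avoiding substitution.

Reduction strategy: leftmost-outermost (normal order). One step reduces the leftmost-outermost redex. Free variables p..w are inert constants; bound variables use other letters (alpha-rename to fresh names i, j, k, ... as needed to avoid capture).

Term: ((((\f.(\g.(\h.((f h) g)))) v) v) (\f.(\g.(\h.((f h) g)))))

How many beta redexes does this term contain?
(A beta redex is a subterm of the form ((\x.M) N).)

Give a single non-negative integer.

Answer: 1

Derivation:
Term: ((((\f.(\g.(\h.((f h) g)))) v) v) (\f.(\g.(\h.((f h) g)))))
  Redex: ((\f.(\g.(\h.((f h) g)))) v)
Total redexes: 1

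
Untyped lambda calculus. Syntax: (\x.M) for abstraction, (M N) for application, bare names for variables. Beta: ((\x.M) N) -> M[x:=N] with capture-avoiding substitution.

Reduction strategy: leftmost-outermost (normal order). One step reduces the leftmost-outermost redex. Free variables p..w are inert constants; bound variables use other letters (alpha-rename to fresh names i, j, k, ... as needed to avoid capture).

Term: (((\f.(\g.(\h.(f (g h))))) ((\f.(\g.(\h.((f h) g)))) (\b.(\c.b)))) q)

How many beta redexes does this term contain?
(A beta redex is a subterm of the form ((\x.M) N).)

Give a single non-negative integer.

Term: (((\f.(\g.(\h.(f (g h))))) ((\f.(\g.(\h.((f h) g)))) (\b.(\c.b)))) q)
  Redex: ((\f.(\g.(\h.(f (g h))))) ((\f.(\g.(\h.((f h) g)))) (\b.(\c.b))))
  Redex: ((\f.(\g.(\h.((f h) g)))) (\b.(\c.b)))
Total redexes: 2

Answer: 2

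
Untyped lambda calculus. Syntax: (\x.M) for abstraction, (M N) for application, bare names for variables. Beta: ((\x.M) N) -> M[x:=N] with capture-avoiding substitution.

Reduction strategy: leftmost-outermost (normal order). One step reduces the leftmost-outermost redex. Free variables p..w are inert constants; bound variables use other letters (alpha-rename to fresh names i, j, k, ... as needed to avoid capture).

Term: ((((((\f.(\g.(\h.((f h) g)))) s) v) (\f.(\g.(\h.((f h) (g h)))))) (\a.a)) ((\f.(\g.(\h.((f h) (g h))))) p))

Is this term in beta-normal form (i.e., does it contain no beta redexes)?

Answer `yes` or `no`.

Term: ((((((\f.(\g.(\h.((f h) g)))) s) v) (\f.(\g.(\h.((f h) (g h)))))) (\a.a)) ((\f.(\g.(\h.((f h) (g h))))) p))
Found 2 beta redex(es).

Answer: no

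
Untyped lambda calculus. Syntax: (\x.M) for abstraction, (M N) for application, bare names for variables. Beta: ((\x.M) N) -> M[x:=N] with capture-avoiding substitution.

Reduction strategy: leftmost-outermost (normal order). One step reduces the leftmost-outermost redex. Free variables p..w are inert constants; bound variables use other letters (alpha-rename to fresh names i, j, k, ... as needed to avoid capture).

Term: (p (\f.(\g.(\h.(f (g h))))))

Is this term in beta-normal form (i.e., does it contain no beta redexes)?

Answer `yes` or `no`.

Answer: yes

Derivation:
Term: (p (\f.(\g.(\h.(f (g h))))))
No beta redexes found.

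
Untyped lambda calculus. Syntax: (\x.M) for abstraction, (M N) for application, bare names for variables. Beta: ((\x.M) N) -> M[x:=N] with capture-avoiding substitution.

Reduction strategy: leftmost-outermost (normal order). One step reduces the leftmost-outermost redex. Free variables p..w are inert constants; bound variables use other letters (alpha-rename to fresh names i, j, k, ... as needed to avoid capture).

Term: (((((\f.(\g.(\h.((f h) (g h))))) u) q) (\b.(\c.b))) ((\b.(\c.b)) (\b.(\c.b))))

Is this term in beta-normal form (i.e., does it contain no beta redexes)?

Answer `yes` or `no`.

Answer: no

Derivation:
Term: (((((\f.(\g.(\h.((f h) (g h))))) u) q) (\b.(\c.b))) ((\b.(\c.b)) (\b.(\c.b))))
Found 2 beta redex(es).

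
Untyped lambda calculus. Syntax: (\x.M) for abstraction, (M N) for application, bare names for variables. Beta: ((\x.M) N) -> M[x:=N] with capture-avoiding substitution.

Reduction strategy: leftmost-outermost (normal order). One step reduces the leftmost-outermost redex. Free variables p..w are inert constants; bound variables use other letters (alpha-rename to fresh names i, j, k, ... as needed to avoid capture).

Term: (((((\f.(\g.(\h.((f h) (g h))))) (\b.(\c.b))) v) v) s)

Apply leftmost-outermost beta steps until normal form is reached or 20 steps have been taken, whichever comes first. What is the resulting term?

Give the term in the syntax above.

Answer: (v s)

Derivation:
Step 0: (((((\f.(\g.(\h.((f h) (g h))))) (\b.(\c.b))) v) v) s)
Step 1: ((((\g.(\h.(((\b.(\c.b)) h) (g h)))) v) v) s)
Step 2: (((\h.(((\b.(\c.b)) h) (v h))) v) s)
Step 3: ((((\b.(\c.b)) v) (v v)) s)
Step 4: (((\c.v) (v v)) s)
Step 5: (v s)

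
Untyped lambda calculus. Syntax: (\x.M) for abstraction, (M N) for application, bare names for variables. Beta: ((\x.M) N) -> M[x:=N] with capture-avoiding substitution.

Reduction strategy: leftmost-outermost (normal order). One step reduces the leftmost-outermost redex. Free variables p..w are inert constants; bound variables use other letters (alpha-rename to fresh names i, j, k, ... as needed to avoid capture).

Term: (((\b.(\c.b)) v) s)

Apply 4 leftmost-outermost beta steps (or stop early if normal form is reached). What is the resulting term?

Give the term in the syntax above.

Answer: v

Derivation:
Step 0: (((\b.(\c.b)) v) s)
Step 1: ((\c.v) s)
Step 2: v
Step 3: (normal form reached)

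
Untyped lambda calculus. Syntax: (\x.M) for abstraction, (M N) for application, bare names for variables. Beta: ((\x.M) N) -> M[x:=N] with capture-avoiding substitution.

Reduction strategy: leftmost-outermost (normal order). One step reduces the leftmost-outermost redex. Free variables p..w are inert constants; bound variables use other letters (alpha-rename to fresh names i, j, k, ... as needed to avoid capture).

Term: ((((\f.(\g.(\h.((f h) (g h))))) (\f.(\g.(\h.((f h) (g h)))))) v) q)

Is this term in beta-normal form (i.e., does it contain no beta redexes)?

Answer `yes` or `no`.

Answer: no

Derivation:
Term: ((((\f.(\g.(\h.((f h) (g h))))) (\f.(\g.(\h.((f h) (g h)))))) v) q)
Found 1 beta redex(es).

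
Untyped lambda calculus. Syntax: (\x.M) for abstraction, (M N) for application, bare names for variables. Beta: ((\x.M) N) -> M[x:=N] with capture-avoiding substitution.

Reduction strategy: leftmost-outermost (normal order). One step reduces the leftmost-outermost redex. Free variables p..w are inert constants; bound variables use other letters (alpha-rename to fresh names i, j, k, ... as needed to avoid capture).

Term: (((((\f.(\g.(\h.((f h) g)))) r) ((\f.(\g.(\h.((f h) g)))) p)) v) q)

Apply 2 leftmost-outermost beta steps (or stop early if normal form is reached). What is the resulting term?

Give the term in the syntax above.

Step 0: (((((\f.(\g.(\h.((f h) g)))) r) ((\f.(\g.(\h.((f h) g)))) p)) v) q)
Step 1: ((((\g.(\h.((r h) g))) ((\f.(\g.(\h.((f h) g)))) p)) v) q)
Step 2: (((\h.((r h) ((\f.(\g.(\h.((f h) g)))) p))) v) q)

Answer: (((\h.((r h) ((\f.(\g.(\h.((f h) g)))) p))) v) q)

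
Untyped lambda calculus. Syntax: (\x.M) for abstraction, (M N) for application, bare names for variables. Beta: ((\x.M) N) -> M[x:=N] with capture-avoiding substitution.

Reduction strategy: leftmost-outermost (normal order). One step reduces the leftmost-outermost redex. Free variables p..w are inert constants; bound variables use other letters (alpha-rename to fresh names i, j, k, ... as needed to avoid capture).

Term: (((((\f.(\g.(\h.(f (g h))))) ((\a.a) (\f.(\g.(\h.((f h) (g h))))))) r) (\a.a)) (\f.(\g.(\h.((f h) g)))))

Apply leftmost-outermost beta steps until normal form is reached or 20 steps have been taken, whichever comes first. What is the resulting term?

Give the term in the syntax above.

Step 0: (((((\f.(\g.(\h.(f (g h))))) ((\a.a) (\f.(\g.(\h.((f h) (g h))))))) r) (\a.a)) (\f.(\g.(\h.((f h) g)))))
Step 1: ((((\g.(\h.(((\a.a) (\f.(\g.(\h.((f h) (g h)))))) (g h)))) r) (\a.a)) (\f.(\g.(\h.((f h) g)))))
Step 2: (((\h.(((\a.a) (\f.(\g.(\h.((f h) (g h)))))) (r h))) (\a.a)) (\f.(\g.(\h.((f h) g)))))
Step 3: ((((\a.a) (\f.(\g.(\h.((f h) (g h)))))) (r (\a.a))) (\f.(\g.(\h.((f h) g)))))
Step 4: (((\f.(\g.(\h.((f h) (g h))))) (r (\a.a))) (\f.(\g.(\h.((f h) g)))))
Step 5: ((\g.(\h.(((r (\a.a)) h) (g h)))) (\f.(\g.(\h.((f h) g)))))
Step 6: (\h.(((r (\a.a)) h) ((\f.(\g.(\h.((f h) g)))) h)))
Step 7: (\h.(((r (\a.a)) h) (\g.(\i.((h i) g)))))

Answer: (\h.(((r (\a.a)) h) (\g.(\i.((h i) g)))))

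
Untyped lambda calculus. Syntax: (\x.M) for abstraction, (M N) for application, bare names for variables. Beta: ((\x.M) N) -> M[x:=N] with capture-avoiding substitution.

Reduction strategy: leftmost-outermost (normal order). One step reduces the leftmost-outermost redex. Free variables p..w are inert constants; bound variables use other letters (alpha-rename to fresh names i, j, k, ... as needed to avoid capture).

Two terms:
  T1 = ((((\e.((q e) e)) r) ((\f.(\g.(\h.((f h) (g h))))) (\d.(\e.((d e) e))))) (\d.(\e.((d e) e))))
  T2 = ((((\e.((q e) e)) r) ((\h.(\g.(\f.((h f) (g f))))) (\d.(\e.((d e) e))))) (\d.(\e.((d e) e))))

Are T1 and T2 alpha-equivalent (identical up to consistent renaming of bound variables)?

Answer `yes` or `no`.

Term 1: ((((\e.((q e) e)) r) ((\f.(\g.(\h.((f h) (g h))))) (\d.(\e.((d e) e))))) (\d.(\e.((d e) e))))
Term 2: ((((\e.((q e) e)) r) ((\h.(\g.(\f.((h f) (g f))))) (\d.(\e.((d e) e))))) (\d.(\e.((d e) e))))
Alpha-equivalence: compare structure up to binder renaming.
Result: True

Answer: yes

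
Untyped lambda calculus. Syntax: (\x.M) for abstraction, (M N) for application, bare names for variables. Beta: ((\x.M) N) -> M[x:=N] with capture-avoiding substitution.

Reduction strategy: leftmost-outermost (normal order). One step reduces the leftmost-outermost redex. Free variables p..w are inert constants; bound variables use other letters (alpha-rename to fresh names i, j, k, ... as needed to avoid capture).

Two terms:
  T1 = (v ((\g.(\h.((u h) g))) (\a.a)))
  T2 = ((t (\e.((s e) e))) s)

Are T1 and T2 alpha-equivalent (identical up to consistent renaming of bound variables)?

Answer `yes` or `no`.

Answer: no

Derivation:
Term 1: (v ((\g.(\h.((u h) g))) (\a.a)))
Term 2: ((t (\e.((s e) e))) s)
Alpha-equivalence: compare structure up to binder renaming.
Result: False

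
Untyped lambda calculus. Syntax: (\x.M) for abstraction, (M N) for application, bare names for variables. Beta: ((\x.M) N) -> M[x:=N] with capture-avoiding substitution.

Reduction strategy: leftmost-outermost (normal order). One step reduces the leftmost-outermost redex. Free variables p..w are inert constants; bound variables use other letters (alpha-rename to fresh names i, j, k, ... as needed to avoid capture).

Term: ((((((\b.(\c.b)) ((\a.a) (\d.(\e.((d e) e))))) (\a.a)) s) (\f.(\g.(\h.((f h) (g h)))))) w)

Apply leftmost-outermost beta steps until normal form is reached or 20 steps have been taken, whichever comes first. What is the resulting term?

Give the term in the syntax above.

Answer: (((s (\f.(\g.(\h.((f h) (g h)))))) (\f.(\g.(\h.((f h) (g h)))))) w)

Derivation:
Step 0: ((((((\b.(\c.b)) ((\a.a) (\d.(\e.((d e) e))))) (\a.a)) s) (\f.(\g.(\h.((f h) (g h)))))) w)
Step 1: (((((\c.((\a.a) (\d.(\e.((d e) e))))) (\a.a)) s) (\f.(\g.(\h.((f h) (g h)))))) w)
Step 2: (((((\a.a) (\d.(\e.((d e) e)))) s) (\f.(\g.(\h.((f h) (g h)))))) w)
Step 3: ((((\d.(\e.((d e) e))) s) (\f.(\g.(\h.((f h) (g h)))))) w)
Step 4: (((\e.((s e) e)) (\f.(\g.(\h.((f h) (g h)))))) w)
Step 5: (((s (\f.(\g.(\h.((f h) (g h)))))) (\f.(\g.(\h.((f h) (g h)))))) w)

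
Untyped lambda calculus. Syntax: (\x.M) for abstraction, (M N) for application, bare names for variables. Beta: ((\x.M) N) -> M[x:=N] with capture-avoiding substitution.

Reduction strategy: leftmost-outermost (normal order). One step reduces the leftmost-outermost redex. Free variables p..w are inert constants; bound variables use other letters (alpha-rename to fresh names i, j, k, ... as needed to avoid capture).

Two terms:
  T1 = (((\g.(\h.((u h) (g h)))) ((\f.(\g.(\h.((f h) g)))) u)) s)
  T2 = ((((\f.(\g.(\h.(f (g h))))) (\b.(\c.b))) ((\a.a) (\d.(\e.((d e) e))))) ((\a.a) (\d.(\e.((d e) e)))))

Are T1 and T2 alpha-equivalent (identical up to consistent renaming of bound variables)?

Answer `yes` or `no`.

Term 1: (((\g.(\h.((u h) (g h)))) ((\f.(\g.(\h.((f h) g)))) u)) s)
Term 2: ((((\f.(\g.(\h.(f (g h))))) (\b.(\c.b))) ((\a.a) (\d.(\e.((d e) e))))) ((\a.a) (\d.(\e.((d e) e)))))
Alpha-equivalence: compare structure up to binder renaming.
Result: False

Answer: no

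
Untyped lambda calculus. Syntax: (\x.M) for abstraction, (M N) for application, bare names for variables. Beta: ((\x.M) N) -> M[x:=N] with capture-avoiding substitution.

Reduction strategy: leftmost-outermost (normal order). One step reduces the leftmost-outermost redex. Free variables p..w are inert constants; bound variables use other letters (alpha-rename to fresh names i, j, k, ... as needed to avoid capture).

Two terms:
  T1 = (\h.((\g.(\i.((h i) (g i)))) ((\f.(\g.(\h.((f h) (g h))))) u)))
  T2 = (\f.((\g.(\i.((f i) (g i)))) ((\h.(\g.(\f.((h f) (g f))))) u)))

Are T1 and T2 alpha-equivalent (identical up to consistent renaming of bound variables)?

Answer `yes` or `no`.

Answer: yes

Derivation:
Term 1: (\h.((\g.(\i.((h i) (g i)))) ((\f.(\g.(\h.((f h) (g h))))) u)))
Term 2: (\f.((\g.(\i.((f i) (g i)))) ((\h.(\g.(\f.((h f) (g f))))) u)))
Alpha-equivalence: compare structure up to binder renaming.
Result: True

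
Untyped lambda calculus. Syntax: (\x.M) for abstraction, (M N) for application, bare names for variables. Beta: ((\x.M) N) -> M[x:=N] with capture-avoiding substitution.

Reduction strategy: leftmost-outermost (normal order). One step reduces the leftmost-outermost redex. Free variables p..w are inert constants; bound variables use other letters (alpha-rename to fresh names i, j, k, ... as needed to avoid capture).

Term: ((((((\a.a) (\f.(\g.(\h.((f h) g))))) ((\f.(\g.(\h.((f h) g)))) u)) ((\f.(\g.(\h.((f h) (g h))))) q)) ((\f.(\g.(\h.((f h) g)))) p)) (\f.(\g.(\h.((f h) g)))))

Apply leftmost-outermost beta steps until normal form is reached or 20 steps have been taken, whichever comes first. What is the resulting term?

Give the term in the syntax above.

Answer: (((u (\g.(\h.((q h) (g h))))) (\g.(\h.((p h) g)))) (\f.(\g.(\h.((f h) g)))))

Derivation:
Step 0: ((((((\a.a) (\f.(\g.(\h.((f h) g))))) ((\f.(\g.(\h.((f h) g)))) u)) ((\f.(\g.(\h.((f h) (g h))))) q)) ((\f.(\g.(\h.((f h) g)))) p)) (\f.(\g.(\h.((f h) g)))))
Step 1: (((((\f.(\g.(\h.((f h) g)))) ((\f.(\g.(\h.((f h) g)))) u)) ((\f.(\g.(\h.((f h) (g h))))) q)) ((\f.(\g.(\h.((f h) g)))) p)) (\f.(\g.(\h.((f h) g)))))
Step 2: ((((\g.(\h.((((\f.(\g.(\h.((f h) g)))) u) h) g))) ((\f.(\g.(\h.((f h) (g h))))) q)) ((\f.(\g.(\h.((f h) g)))) p)) (\f.(\g.(\h.((f h) g)))))
Step 3: (((\h.((((\f.(\g.(\h.((f h) g)))) u) h) ((\f.(\g.(\h.((f h) (g h))))) q))) ((\f.(\g.(\h.((f h) g)))) p)) (\f.(\g.(\h.((f h) g)))))
Step 4: (((((\f.(\g.(\h.((f h) g)))) u) ((\f.(\g.(\h.((f h) g)))) p)) ((\f.(\g.(\h.((f h) (g h))))) q)) (\f.(\g.(\h.((f h) g)))))
Step 5: ((((\g.(\h.((u h) g))) ((\f.(\g.(\h.((f h) g)))) p)) ((\f.(\g.(\h.((f h) (g h))))) q)) (\f.(\g.(\h.((f h) g)))))
Step 6: (((\h.((u h) ((\f.(\g.(\h.((f h) g)))) p))) ((\f.(\g.(\h.((f h) (g h))))) q)) (\f.(\g.(\h.((f h) g)))))
Step 7: (((u ((\f.(\g.(\h.((f h) (g h))))) q)) ((\f.(\g.(\h.((f h) g)))) p)) (\f.(\g.(\h.((f h) g)))))
Step 8: (((u (\g.(\h.((q h) (g h))))) ((\f.(\g.(\h.((f h) g)))) p)) (\f.(\g.(\h.((f h) g)))))
Step 9: (((u (\g.(\h.((q h) (g h))))) (\g.(\h.((p h) g)))) (\f.(\g.(\h.((f h) g)))))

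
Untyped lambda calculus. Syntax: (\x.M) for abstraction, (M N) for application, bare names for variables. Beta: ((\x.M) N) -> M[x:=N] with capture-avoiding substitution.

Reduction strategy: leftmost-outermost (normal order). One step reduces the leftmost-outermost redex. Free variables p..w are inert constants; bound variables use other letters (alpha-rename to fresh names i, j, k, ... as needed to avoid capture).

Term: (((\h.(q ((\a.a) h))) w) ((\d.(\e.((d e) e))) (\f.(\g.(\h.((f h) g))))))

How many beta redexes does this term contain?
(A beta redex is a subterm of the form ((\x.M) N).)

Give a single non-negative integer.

Term: (((\h.(q ((\a.a) h))) w) ((\d.(\e.((d e) e))) (\f.(\g.(\h.((f h) g))))))
  Redex: ((\h.(q ((\a.a) h))) w)
  Redex: ((\a.a) h)
  Redex: ((\d.(\e.((d e) e))) (\f.(\g.(\h.((f h) g)))))
Total redexes: 3

Answer: 3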